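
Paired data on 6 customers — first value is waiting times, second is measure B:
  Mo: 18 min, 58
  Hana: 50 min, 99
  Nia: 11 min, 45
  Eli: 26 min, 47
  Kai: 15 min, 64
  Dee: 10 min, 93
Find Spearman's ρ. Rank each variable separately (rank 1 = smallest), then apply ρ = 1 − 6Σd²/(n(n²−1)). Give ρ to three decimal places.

Ranks of variable 1: 4, 6, 2, 5, 3, 1
Ranks of variable 2: 3, 6, 1, 2, 4, 5
d = r₁ − r₂: 1, 0, 1, 3, -1, -4
d²: 1, 0, 1, 9, 1, 16; Σd² = 28
ρ = 1 − 6·28/(6·35) = 1 − 168/210 = 0.200

0.200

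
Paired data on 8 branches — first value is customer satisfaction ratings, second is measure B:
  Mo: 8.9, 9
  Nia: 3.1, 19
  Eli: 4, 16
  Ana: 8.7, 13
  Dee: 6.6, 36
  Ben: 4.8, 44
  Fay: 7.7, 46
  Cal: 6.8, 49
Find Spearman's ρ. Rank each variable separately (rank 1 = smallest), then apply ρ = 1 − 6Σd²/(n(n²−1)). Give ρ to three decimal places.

Ranks of variable 1: 8, 1, 2, 7, 4, 3, 6, 5
Ranks of variable 2: 1, 4, 3, 2, 5, 6, 7, 8
d = r₁ − r₂: 7, -3, -1, 5, -1, -3, -1, -3
d²: 49, 9, 1, 25, 1, 9, 1, 9; Σd² = 104
ρ = 1 − 6·104/(8·63) = 1 − 624/504 = -0.238

-0.238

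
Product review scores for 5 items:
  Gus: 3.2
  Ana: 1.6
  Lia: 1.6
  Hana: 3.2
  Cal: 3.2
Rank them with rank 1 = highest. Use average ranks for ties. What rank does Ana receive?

4.5

Sorted (descending): 3.2, 3.2, 3.2, 1.6, 1.6
The 3 values of 3.2 occupy positions 1–3 → average rank 2.
The 2 values of 1.6 occupy positions 4–5 → average rank (4+5)/2 = 4.5.
Ana has value 1.6 → rank 4.5.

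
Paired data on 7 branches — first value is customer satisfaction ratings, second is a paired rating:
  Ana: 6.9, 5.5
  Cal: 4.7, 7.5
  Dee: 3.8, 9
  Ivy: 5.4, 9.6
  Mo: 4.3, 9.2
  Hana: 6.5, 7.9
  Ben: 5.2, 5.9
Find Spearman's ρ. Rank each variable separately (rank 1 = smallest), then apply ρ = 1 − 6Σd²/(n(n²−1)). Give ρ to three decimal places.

-0.429

Ranks of variable 1: 7, 3, 1, 5, 2, 6, 4
Ranks of variable 2: 1, 3, 5, 7, 6, 4, 2
d = r₁ − r₂: 6, 0, -4, -2, -4, 2, 2
d²: 36, 0, 16, 4, 16, 4, 4; Σd² = 80
ρ = 1 − 6·80/(7·48) = 1 − 480/336 = -0.429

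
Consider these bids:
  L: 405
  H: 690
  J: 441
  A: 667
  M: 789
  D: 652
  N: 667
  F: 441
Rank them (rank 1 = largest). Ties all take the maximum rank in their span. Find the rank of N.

4

Sorted (descending): 789, 690, 667, 667, 652, 441, 441, 405
The 2 values of 667 occupy positions 3–4 → each gets rank 4.
The 2 values of 441 occupy positions 6–7 → each gets rank 7.
N has value 667 → rank 4.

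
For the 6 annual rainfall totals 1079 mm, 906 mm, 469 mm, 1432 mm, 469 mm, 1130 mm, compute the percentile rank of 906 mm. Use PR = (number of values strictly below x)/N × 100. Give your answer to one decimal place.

33.3

N = 6.
Strictly below 906: 2. Equal to 906: 1.
PR = 2/6 × 100 = 33.3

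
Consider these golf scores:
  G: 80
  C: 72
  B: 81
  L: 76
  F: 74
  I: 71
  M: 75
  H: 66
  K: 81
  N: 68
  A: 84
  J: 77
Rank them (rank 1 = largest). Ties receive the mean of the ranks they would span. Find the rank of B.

2.5

Sorted (descending): 84, 81, 81, 80, 77, 76, 75, 74, 72, 71, 68, 66
The 2 values of 81 occupy positions 2–3 → average rank (2+3)/2 = 2.5.
B has value 81 → rank 2.5.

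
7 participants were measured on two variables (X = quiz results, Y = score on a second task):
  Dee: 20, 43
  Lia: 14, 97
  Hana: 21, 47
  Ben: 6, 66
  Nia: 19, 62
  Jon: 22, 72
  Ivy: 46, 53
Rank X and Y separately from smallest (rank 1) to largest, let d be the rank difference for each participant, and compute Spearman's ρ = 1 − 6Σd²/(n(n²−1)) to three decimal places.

Ranks of variable 1: 4, 2, 5, 1, 3, 6, 7
Ranks of variable 2: 1, 7, 2, 5, 4, 6, 3
d = r₁ − r₂: 3, -5, 3, -4, -1, 0, 4
d²: 9, 25, 9, 16, 1, 0, 16; Σd² = 76
ρ = 1 − 6·76/(7·48) = 1 − 456/336 = -0.357

-0.357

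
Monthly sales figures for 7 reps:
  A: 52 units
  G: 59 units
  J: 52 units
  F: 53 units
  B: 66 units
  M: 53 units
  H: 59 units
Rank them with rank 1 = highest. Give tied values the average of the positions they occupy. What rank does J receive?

6.5

Sorted (descending): 66, 59, 59, 53, 53, 52, 52
The 2 values of 59 occupy positions 2–3 → average rank (2+3)/2 = 2.5.
The 2 values of 53 occupy positions 4–5 → average rank (4+5)/2 = 4.5.
The 2 values of 52 occupy positions 6–7 → average rank (6+7)/2 = 6.5.
J has value 52 units → rank 6.5.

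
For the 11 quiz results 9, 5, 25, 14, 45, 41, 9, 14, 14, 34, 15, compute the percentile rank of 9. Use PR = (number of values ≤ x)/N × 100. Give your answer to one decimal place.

27.3

N = 11.
Strictly below 9: 1. Equal to 9: 2.
PR = 3/11 × 100 = 27.3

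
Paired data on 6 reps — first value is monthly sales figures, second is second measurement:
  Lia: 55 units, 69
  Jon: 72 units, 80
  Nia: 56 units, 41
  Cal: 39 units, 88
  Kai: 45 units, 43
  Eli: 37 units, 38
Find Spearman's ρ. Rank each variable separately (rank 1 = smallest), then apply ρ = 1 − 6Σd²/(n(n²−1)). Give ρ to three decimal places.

0.257

Ranks of variable 1: 4, 6, 5, 2, 3, 1
Ranks of variable 2: 4, 5, 2, 6, 3, 1
d = r₁ − r₂: 0, 1, 3, -4, 0, 0
d²: 0, 1, 9, 16, 0, 0; Σd² = 26
ρ = 1 − 6·26/(6·35) = 1 − 156/210 = 0.257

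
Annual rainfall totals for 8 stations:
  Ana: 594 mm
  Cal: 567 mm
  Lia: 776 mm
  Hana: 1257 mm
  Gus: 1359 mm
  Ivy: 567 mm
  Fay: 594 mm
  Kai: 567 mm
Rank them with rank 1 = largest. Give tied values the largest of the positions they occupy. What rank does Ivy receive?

Sorted (descending): 1359, 1257, 776, 594, 594, 567, 567, 567
The 2 values of 594 occupy positions 4–5 → each gets rank 5.
The 3 values of 567 occupy positions 6–8 → each gets rank 8.
Ivy has value 567 mm → rank 8.

8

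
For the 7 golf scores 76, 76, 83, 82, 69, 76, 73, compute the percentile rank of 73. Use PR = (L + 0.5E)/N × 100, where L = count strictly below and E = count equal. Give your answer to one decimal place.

21.4

N = 7.
Strictly below 73: 1. Equal to 73: 1.
PR = (1 + 0.5·1)/7 × 100 = 21.4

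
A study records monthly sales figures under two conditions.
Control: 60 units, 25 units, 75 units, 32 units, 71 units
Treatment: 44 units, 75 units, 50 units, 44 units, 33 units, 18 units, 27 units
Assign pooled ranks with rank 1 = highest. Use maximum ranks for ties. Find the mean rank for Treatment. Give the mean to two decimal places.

Sorted (descending): 75, 75, 71, 60, 50, 44, 44, 33, 32, 27, 25, 18
The 2 values of 75 occupy positions 1–2 → each gets rank 2.
The 2 values of 44 occupy positions 6–7 → each gets rank 7.
Treatment values → pooled ranks: 44→7, 75→2, 50→5, 44→7, 33→8, 18→12, 27→10
Mean rank = (7 + 2 + 5 + 7 + 8 + 12 + 10) / 7 = 7.29

7.29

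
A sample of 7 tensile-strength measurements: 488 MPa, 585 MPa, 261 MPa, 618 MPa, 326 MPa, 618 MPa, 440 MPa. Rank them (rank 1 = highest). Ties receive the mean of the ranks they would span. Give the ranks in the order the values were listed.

Sorted (descending): 618, 618, 585, 488, 440, 326, 261
The 2 values of 618 occupy positions 1–2 → average rank (1+2)/2 = 1.5.

4, 3, 7, 1.5, 6, 1.5, 5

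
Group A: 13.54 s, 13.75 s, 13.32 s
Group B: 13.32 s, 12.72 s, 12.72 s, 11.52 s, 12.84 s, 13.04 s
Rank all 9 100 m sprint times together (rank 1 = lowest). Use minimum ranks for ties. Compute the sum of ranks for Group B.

20

Sorted (ascending): 11.52, 12.72, 12.72, 12.84, 13.04, 13.32, 13.32, 13.54, 13.75
The 2 values of 12.72 occupy positions 2–3 → each gets rank 2.
The 2 values of 13.32 occupy positions 6–7 → each gets rank 6.
Group B values → pooled ranks: 13.32→6, 12.72→2, 12.72→2, 11.52→1, 12.84→4, 13.04→5
Rank sum = 6 + 2 + 2 + 1 + 4 + 5 = 20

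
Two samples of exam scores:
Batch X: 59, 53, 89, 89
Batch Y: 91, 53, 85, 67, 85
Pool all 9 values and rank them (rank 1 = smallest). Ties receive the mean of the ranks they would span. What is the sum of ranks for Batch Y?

Sorted (ascending): 53, 53, 59, 67, 85, 85, 89, 89, 91
The 2 values of 53 occupy positions 1–2 → average rank (1+2)/2 = 1.5.
The 2 values of 85 occupy positions 5–6 → average rank (5+6)/2 = 5.5.
The 2 values of 89 occupy positions 7–8 → average rank (7+8)/2 = 7.5.
Batch Y values → pooled ranks: 91→9, 53→1.5, 85→5.5, 67→4, 85→5.5
Rank sum = 9 + 1.5 + 5.5 + 4 + 5.5 = 25.5

25.5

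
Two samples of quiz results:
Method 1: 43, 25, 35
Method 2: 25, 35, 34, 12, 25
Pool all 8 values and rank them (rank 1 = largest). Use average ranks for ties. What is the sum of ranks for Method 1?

9.5

Sorted (descending): 43, 35, 35, 34, 25, 25, 25, 12
The 2 values of 35 occupy positions 2–3 → average rank (2+3)/2 = 2.5.
The 3 values of 25 occupy positions 5–7 → average rank 6.
Method 1 values → pooled ranks: 43→1, 25→6, 35→2.5
Rank sum = 1 + 6 + 2.5 = 9.5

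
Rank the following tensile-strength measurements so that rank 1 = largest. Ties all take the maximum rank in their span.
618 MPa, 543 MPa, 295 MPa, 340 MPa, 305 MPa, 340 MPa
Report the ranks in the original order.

Sorted (descending): 618, 543, 340, 340, 305, 295
The 2 values of 340 occupy positions 3–4 → each gets rank 4.

1, 2, 6, 4, 5, 4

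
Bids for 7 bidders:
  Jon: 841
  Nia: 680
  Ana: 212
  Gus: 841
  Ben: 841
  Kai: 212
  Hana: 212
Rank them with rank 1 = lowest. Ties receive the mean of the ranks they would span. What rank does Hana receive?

2

Sorted (ascending): 212, 212, 212, 680, 841, 841, 841
The 3 values of 212 occupy positions 1–3 → average rank 2.
The 3 values of 841 occupy positions 5–7 → average rank 6.
Hana has value 212 → rank 2.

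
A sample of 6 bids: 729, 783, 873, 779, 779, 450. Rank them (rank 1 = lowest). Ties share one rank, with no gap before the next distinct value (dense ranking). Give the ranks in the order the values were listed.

Sorted (ascending): 450, 729, 779, 779, 783, 873
The 2 values of 779 share dense rank 3.
Remaining distinct values take the next consecutive integers.

2, 4, 5, 3, 3, 1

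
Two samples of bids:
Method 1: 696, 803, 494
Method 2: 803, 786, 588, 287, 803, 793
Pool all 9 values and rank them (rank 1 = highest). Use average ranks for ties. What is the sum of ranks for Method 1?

Sorted (descending): 803, 803, 803, 793, 786, 696, 588, 494, 287
The 3 values of 803 occupy positions 1–3 → average rank 2.
Method 1 values → pooled ranks: 696→6, 803→2, 494→8
Rank sum = 6 + 2 + 8 = 16

16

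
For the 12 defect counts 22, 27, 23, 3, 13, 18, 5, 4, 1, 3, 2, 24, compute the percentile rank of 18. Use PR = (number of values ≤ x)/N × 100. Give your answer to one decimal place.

N = 12.
Strictly below 18: 7. Equal to 18: 1.
PR = 8/12 × 100 = 66.7

66.7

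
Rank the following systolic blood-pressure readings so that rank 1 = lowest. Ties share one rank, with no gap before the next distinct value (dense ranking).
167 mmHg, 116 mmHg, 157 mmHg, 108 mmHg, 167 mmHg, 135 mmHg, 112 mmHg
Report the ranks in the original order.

Sorted (ascending): 108, 112, 116, 135, 157, 167, 167
The 2 values of 167 share dense rank 6.
Remaining distinct values take the next consecutive integers.

6, 3, 5, 1, 6, 4, 2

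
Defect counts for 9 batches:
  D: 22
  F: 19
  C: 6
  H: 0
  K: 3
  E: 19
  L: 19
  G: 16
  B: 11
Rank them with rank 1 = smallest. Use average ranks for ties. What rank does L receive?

Sorted (ascending): 0, 3, 6, 11, 16, 19, 19, 19, 22
The 3 values of 19 occupy positions 6–8 → average rank 7.
L has value 19 → rank 7.

7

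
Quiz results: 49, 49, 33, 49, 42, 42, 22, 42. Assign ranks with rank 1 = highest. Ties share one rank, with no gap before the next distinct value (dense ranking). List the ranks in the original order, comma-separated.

Sorted (descending): 49, 49, 49, 42, 42, 42, 33, 22
The 3 values of 49 share dense rank 1.
The 3 values of 42 share dense rank 2.
Remaining distinct values take the next consecutive integers.

1, 1, 3, 1, 2, 2, 4, 2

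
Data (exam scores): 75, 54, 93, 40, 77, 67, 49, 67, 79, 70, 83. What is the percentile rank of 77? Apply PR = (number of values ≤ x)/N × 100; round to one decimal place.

72.7

N = 11.
Strictly below 77: 7. Equal to 77: 1.
PR = 8/11 × 100 = 72.7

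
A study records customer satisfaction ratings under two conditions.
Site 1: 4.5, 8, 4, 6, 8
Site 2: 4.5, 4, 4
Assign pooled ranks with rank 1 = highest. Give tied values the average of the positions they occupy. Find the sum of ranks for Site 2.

Sorted (descending): 8, 8, 6, 4.5, 4.5, 4, 4, 4
The 2 values of 8 occupy positions 1–2 → average rank (1+2)/2 = 1.5.
The 2 values of 4.5 occupy positions 4–5 → average rank (4+5)/2 = 4.5.
The 3 values of 4 occupy positions 6–8 → average rank 7.
Site 2 values → pooled ranks: 4.5→4.5, 4→7, 4→7
Rank sum = 4.5 + 7 + 7 = 18.5

18.5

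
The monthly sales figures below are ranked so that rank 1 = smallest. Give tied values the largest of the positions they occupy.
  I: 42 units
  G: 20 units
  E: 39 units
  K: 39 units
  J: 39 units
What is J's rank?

Sorted (ascending): 20, 39, 39, 39, 42
The 3 values of 39 occupy positions 2–4 → each gets rank 4.
J has value 39 units → rank 4.

4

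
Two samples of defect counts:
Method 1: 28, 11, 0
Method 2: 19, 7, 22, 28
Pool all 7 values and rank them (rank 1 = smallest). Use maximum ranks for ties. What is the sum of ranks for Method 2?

18

Sorted (ascending): 0, 7, 11, 19, 22, 28, 28
The 2 values of 28 occupy positions 6–7 → each gets rank 7.
Method 2 values → pooled ranks: 19→4, 7→2, 22→5, 28→7
Rank sum = 4 + 2 + 5 + 7 = 18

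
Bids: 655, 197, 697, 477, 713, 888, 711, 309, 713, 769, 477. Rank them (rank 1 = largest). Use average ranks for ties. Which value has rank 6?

Sorted (descending): 888, 769, 713, 713, 711, 697, 655, 477, 477, 309, 197
The 2 values of 713 occupy positions 3–4 → average rank (3+4)/2 = 3.5.
The 2 values of 477 occupy positions 8–9 → average rank (8+9)/2 = 8.5.
Rank 6 → value 697.

697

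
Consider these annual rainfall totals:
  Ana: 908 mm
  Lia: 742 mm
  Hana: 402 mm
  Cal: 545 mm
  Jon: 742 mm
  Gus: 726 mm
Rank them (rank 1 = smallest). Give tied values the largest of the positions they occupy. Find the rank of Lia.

5

Sorted (ascending): 402, 545, 726, 742, 742, 908
The 2 values of 742 occupy positions 4–5 → each gets rank 5.
Lia has value 742 mm → rank 5.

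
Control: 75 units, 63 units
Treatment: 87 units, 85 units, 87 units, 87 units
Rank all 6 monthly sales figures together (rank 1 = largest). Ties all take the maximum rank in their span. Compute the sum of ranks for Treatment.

Sorted (descending): 87, 87, 87, 85, 75, 63
The 3 values of 87 occupy positions 1–3 → each gets rank 3.
Treatment values → pooled ranks: 87→3, 85→4, 87→3, 87→3
Rank sum = 3 + 4 + 3 + 3 = 13

13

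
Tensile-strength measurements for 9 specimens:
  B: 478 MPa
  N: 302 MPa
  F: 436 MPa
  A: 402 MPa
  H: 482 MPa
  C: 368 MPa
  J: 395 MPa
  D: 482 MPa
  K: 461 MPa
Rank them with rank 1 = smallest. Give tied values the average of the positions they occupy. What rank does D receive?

8.5

Sorted (ascending): 302, 368, 395, 402, 436, 461, 478, 482, 482
The 2 values of 482 occupy positions 8–9 → average rank (8+9)/2 = 8.5.
D has value 482 MPa → rank 8.5.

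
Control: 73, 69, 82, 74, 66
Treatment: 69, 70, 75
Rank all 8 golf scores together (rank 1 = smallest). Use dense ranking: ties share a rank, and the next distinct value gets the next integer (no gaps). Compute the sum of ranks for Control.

19

Sorted (ascending): 66, 69, 69, 70, 73, 74, 75, 82
The 2 values of 69 share dense rank 2.
Remaining distinct values take the next consecutive integers.
Control values → pooled ranks: 73→4, 69→2, 82→7, 74→5, 66→1
Rank sum = 4 + 2 + 7 + 5 + 1 = 19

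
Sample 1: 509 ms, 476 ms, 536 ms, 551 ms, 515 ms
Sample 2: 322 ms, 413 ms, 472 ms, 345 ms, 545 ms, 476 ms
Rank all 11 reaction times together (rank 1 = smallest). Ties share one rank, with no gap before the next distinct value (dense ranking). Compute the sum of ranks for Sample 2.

24

Sorted (ascending): 322, 345, 413, 472, 476, 476, 509, 515, 536, 545, 551
The 2 values of 476 share dense rank 5.
Remaining distinct values take the next consecutive integers.
Sample 2 values → pooled ranks: 322→1, 413→3, 472→4, 345→2, 545→9, 476→5
Rank sum = 1 + 3 + 4 + 2 + 9 + 5 = 24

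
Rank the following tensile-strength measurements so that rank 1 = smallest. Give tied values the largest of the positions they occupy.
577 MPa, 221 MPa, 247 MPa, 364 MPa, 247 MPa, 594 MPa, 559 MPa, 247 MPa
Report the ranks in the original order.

7, 1, 4, 5, 4, 8, 6, 4

Sorted (ascending): 221, 247, 247, 247, 364, 559, 577, 594
The 3 values of 247 occupy positions 2–4 → each gets rank 4.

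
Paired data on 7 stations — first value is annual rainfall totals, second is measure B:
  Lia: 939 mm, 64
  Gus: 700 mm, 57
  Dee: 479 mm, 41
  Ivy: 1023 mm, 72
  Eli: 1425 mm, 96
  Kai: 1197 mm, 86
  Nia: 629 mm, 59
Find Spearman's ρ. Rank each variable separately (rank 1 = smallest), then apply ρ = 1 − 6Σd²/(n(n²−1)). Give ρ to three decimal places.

0.964

Ranks of variable 1: 4, 3, 1, 5, 7, 6, 2
Ranks of variable 2: 4, 2, 1, 5, 7, 6, 3
d = r₁ − r₂: 0, 1, 0, 0, 0, 0, -1
d²: 0, 1, 0, 0, 0, 0, 1; Σd² = 2
ρ = 1 − 6·2/(7·48) = 1 − 12/336 = 0.964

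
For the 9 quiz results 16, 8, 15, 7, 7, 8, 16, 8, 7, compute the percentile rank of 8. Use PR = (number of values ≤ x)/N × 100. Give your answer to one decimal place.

66.7

N = 9.
Strictly below 8: 3. Equal to 8: 3.
PR = 6/9 × 100 = 66.7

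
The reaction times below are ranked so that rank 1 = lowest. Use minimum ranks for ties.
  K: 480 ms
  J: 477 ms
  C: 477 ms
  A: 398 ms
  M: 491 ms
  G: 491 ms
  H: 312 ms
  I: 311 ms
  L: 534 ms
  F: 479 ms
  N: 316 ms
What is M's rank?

9

Sorted (ascending): 311, 312, 316, 398, 477, 477, 479, 480, 491, 491, 534
The 2 values of 477 occupy positions 5–6 → each gets rank 5.
The 2 values of 491 occupy positions 9–10 → each gets rank 9.
M has value 491 ms → rank 9.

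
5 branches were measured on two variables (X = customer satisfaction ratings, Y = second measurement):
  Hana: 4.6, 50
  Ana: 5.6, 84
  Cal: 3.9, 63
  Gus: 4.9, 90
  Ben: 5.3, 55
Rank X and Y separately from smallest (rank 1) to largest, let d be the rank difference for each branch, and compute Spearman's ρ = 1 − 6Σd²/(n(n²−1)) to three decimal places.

Ranks of variable 1: 2, 5, 1, 3, 4
Ranks of variable 2: 1, 4, 3, 5, 2
d = r₁ − r₂: 1, 1, -2, -2, 2
d²: 1, 1, 4, 4, 4; Σd² = 14
ρ = 1 − 6·14/(5·24) = 1 − 84/120 = 0.300

0.300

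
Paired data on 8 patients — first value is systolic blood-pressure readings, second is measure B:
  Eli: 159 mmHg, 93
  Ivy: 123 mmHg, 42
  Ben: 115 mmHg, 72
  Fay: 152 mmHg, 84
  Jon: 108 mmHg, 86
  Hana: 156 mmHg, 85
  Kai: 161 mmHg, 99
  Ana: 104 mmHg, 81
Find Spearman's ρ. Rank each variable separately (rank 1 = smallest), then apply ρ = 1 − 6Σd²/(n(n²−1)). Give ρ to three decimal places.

0.619

Ranks of variable 1: 7, 4, 3, 5, 2, 6, 8, 1
Ranks of variable 2: 7, 1, 2, 4, 6, 5, 8, 3
d = r₁ − r₂: 0, 3, 1, 1, -4, 1, 0, -2
d²: 0, 9, 1, 1, 16, 1, 0, 4; Σd² = 32
ρ = 1 − 6·32/(8·63) = 1 − 192/504 = 0.619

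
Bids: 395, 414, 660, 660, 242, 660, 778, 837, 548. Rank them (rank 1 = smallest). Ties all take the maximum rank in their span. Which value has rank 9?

Sorted (ascending): 242, 395, 414, 548, 660, 660, 660, 778, 837
The 3 values of 660 occupy positions 5–7 → each gets rank 7.
Rank 9 → value 837.

837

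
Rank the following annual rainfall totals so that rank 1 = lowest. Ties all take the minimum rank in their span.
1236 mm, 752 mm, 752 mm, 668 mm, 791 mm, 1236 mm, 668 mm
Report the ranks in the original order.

6, 3, 3, 1, 5, 6, 1

Sorted (ascending): 668, 668, 752, 752, 791, 1236, 1236
The 2 values of 668 occupy positions 1–2 → each gets rank 1.
The 2 values of 752 occupy positions 3–4 → each gets rank 3.
The 2 values of 1236 occupy positions 6–7 → each gets rank 6.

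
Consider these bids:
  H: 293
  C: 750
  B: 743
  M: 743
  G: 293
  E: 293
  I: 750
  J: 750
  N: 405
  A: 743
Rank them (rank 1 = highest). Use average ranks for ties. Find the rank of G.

9

Sorted (descending): 750, 750, 750, 743, 743, 743, 405, 293, 293, 293
The 3 values of 750 occupy positions 1–3 → average rank 2.
The 3 values of 743 occupy positions 4–6 → average rank 5.
The 3 values of 293 occupy positions 8–10 → average rank 9.
G has value 293 → rank 9.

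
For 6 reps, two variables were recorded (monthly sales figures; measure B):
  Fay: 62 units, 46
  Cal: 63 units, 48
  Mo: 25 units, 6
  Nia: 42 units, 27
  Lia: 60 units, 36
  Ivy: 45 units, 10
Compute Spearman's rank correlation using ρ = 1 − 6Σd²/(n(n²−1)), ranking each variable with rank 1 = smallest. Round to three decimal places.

0.943

Ranks of variable 1: 5, 6, 1, 2, 4, 3
Ranks of variable 2: 5, 6, 1, 3, 4, 2
d = r₁ − r₂: 0, 0, 0, -1, 0, 1
d²: 0, 0, 0, 1, 0, 1; Σd² = 2
ρ = 1 − 6·2/(6·35) = 1 − 12/210 = 0.943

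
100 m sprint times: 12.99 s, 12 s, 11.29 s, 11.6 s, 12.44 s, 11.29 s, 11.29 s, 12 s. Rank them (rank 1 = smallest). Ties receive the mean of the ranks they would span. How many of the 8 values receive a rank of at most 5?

Sorted (ascending): 11.29, 11.29, 11.29, 11.6, 12, 12, 12.44, 12.99
The 3 values of 11.29 occupy positions 1–3 → average rank 2.
The 2 values of 12 occupy positions 5–6 → average rank (5+6)/2 = 5.5.
Ranks ≤ 5: {2, 2, 2, 4} → 4 values.

4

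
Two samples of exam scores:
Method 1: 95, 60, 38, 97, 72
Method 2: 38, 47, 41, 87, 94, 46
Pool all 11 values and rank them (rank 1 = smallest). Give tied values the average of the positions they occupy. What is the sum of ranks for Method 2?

30.5

Sorted (ascending): 38, 38, 41, 46, 47, 60, 72, 87, 94, 95, 97
The 2 values of 38 occupy positions 1–2 → average rank (1+2)/2 = 1.5.
Method 2 values → pooled ranks: 38→1.5, 47→5, 41→3, 87→8, 94→9, 46→4
Rank sum = 1.5 + 5 + 3 + 8 + 9 + 4 = 30.5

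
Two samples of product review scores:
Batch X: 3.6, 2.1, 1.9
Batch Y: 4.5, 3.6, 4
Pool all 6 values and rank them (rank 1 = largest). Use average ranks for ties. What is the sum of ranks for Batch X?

14.5

Sorted (descending): 4.5, 4, 3.6, 3.6, 2.1, 1.9
The 2 values of 3.6 occupy positions 3–4 → average rank (3+4)/2 = 3.5.
Batch X values → pooled ranks: 3.6→3.5, 2.1→5, 1.9→6
Rank sum = 3.5 + 5 + 6 = 14.5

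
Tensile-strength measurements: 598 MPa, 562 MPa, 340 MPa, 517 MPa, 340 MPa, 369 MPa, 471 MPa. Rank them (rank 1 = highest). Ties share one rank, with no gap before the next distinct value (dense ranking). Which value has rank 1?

598

Sorted (descending): 598, 562, 517, 471, 369, 340, 340
The 2 values of 340 share dense rank 6.
Remaining distinct values take the next consecutive integers.
Rank 1 → value 598.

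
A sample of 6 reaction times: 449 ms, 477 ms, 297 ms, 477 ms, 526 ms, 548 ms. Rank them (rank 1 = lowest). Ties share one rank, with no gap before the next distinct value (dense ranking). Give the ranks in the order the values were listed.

2, 3, 1, 3, 4, 5

Sorted (ascending): 297, 449, 477, 477, 526, 548
The 2 values of 477 share dense rank 3.
Remaining distinct values take the next consecutive integers.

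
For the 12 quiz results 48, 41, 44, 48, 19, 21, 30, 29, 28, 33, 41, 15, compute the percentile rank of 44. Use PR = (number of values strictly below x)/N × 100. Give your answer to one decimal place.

N = 12.
Strictly below 44: 9. Equal to 44: 1.
PR = 9/12 × 100 = 75.0

75.0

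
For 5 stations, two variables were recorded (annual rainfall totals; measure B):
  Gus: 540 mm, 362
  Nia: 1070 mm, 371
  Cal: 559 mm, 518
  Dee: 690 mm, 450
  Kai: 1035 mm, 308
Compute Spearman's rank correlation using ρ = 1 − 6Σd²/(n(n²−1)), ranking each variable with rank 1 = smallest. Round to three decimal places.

-0.200

Ranks of variable 1: 1, 5, 2, 3, 4
Ranks of variable 2: 2, 3, 5, 4, 1
d = r₁ − r₂: -1, 2, -3, -1, 3
d²: 1, 4, 9, 1, 9; Σd² = 24
ρ = 1 − 6·24/(5·24) = 1 − 144/120 = -0.200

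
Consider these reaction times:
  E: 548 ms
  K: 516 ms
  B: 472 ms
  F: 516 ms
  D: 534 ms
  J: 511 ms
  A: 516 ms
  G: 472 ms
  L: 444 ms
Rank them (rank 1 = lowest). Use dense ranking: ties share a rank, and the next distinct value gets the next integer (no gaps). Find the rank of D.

Sorted (ascending): 444, 472, 472, 511, 516, 516, 516, 534, 548
The 2 values of 472 share dense rank 2.
The 3 values of 516 share dense rank 4.
Remaining distinct values take the next consecutive integers.
D has value 534 ms → rank 5.

5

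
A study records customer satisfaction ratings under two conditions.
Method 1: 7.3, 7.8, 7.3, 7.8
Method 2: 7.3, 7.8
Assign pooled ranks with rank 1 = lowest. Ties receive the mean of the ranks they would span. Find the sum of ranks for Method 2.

7

Sorted (ascending): 7.3, 7.3, 7.3, 7.8, 7.8, 7.8
The 3 values of 7.3 occupy positions 1–3 → average rank 2.
The 3 values of 7.8 occupy positions 4–6 → average rank 5.
Method 2 values → pooled ranks: 7.3→2, 7.8→5
Rank sum = 2 + 5 = 7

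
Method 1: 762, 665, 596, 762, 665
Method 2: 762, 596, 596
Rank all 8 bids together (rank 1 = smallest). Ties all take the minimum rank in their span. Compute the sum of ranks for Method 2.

Sorted (ascending): 596, 596, 596, 665, 665, 762, 762, 762
The 3 values of 596 occupy positions 1–3 → each gets rank 1.
The 2 values of 665 occupy positions 4–5 → each gets rank 4.
The 3 values of 762 occupy positions 6–8 → each gets rank 6.
Method 2 values → pooled ranks: 762→6, 596→1, 596→1
Rank sum = 6 + 1 + 1 = 8

8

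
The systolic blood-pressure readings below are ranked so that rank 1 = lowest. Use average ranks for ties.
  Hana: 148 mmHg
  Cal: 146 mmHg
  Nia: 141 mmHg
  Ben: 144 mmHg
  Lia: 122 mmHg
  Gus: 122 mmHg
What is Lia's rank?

Sorted (ascending): 122, 122, 141, 144, 146, 148
The 2 values of 122 occupy positions 1–2 → average rank (1+2)/2 = 1.5.
Lia has value 122 mmHg → rank 1.5.

1.5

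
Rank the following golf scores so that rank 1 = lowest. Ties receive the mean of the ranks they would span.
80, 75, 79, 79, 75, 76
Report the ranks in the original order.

Sorted (ascending): 75, 75, 76, 79, 79, 80
The 2 values of 75 occupy positions 1–2 → average rank (1+2)/2 = 1.5.
The 2 values of 79 occupy positions 4–5 → average rank (4+5)/2 = 4.5.

6, 1.5, 4.5, 4.5, 1.5, 3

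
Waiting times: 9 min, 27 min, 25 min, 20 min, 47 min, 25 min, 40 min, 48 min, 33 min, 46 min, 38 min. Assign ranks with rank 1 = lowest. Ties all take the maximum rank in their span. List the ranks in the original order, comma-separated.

1, 5, 4, 2, 10, 4, 8, 11, 6, 9, 7

Sorted (ascending): 9, 20, 25, 25, 27, 33, 38, 40, 46, 47, 48
The 2 values of 25 occupy positions 3–4 → each gets rank 4.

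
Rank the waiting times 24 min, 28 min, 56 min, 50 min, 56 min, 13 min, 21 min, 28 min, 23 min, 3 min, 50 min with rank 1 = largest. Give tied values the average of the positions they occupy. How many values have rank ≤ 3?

Sorted (descending): 56, 56, 50, 50, 28, 28, 24, 23, 21, 13, 3
The 2 values of 56 occupy positions 1–2 → average rank (1+2)/2 = 1.5.
The 2 values of 50 occupy positions 3–4 → average rank (3+4)/2 = 3.5.
The 2 values of 28 occupy positions 5–6 → average rank (5+6)/2 = 5.5.
Ranks ≤ 3: {1.5, 1.5} → 2 values.

2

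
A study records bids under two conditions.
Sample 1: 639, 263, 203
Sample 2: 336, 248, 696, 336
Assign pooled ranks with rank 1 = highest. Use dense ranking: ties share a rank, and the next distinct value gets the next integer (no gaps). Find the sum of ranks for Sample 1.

12

Sorted (descending): 696, 639, 336, 336, 263, 248, 203
The 2 values of 336 share dense rank 3.
Remaining distinct values take the next consecutive integers.
Sample 1 values → pooled ranks: 639→2, 263→4, 203→6
Rank sum = 2 + 4 + 6 = 12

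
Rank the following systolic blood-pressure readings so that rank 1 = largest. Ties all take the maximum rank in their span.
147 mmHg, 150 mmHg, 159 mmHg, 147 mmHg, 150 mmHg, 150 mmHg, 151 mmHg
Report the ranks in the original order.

7, 5, 1, 7, 5, 5, 2

Sorted (descending): 159, 151, 150, 150, 150, 147, 147
The 3 values of 150 occupy positions 3–5 → each gets rank 5.
The 2 values of 147 occupy positions 6–7 → each gets rank 7.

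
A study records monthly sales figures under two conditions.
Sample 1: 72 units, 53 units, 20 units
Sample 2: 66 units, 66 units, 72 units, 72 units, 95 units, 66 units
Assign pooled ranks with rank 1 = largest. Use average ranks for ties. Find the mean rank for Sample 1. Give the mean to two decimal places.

6.67

Sorted (descending): 95, 72, 72, 72, 66, 66, 66, 53, 20
The 3 values of 72 occupy positions 2–4 → average rank 3.
The 3 values of 66 occupy positions 5–7 → average rank 6.
Sample 1 values → pooled ranks: 72→3, 53→8, 20→9
Mean rank = (3 + 8 + 9) / 3 = 6.67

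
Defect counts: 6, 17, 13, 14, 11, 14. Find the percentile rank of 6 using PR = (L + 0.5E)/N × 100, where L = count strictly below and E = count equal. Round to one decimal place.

8.3

N = 6.
Strictly below 6: 0. Equal to 6: 1.
PR = (0 + 0.5·1)/6 × 100 = 8.3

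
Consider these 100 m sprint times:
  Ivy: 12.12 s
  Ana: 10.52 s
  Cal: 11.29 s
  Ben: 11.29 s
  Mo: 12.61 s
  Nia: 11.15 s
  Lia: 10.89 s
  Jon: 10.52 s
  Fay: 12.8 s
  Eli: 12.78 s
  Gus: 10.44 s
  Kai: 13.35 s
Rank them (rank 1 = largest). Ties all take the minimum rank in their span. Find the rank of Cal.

6

Sorted (descending): 13.35, 12.8, 12.78, 12.61, 12.12, 11.29, 11.29, 11.15, 10.89, 10.52, 10.52, 10.44
The 2 values of 11.29 occupy positions 6–7 → each gets rank 6.
The 2 values of 10.52 occupy positions 10–11 → each gets rank 10.
Cal has value 11.29 s → rank 6.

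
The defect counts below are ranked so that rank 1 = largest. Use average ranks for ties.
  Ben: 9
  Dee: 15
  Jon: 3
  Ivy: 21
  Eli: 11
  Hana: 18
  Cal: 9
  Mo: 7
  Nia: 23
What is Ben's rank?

6.5

Sorted (descending): 23, 21, 18, 15, 11, 9, 9, 7, 3
The 2 values of 9 occupy positions 6–7 → average rank (6+7)/2 = 6.5.
Ben has value 9 → rank 6.5.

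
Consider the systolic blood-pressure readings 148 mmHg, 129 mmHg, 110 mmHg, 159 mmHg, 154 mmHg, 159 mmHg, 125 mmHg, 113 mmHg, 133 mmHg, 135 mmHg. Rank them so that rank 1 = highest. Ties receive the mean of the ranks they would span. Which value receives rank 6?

Sorted (descending): 159, 159, 154, 148, 135, 133, 129, 125, 113, 110
The 2 values of 159 occupy positions 1–2 → average rank (1+2)/2 = 1.5.
Rank 6 → value 133.

133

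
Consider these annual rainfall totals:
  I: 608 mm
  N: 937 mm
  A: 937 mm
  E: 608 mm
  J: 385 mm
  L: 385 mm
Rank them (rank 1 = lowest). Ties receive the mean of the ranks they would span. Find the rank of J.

1.5

Sorted (ascending): 385, 385, 608, 608, 937, 937
The 2 values of 385 occupy positions 1–2 → average rank (1+2)/2 = 1.5.
The 2 values of 608 occupy positions 3–4 → average rank (3+4)/2 = 3.5.
The 2 values of 937 occupy positions 5–6 → average rank (5+6)/2 = 5.5.
J has value 385 mm → rank 1.5.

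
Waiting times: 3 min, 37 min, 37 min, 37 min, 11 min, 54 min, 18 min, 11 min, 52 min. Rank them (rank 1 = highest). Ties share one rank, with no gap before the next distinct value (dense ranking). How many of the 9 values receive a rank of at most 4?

Sorted (descending): 54, 52, 37, 37, 37, 18, 11, 11, 3
The 3 values of 37 share dense rank 3.
The 2 values of 11 share dense rank 5.
Remaining distinct values take the next consecutive integers.
Ranks ≤ 4: {1, 2, 3, 3, 3, 4} → 6 values.

6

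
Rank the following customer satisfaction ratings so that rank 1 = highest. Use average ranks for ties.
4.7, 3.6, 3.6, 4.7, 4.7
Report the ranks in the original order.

2, 4.5, 4.5, 2, 2

Sorted (descending): 4.7, 4.7, 4.7, 3.6, 3.6
The 3 values of 4.7 occupy positions 1–3 → average rank 2.
The 2 values of 3.6 occupy positions 4–5 → average rank (4+5)/2 = 4.5.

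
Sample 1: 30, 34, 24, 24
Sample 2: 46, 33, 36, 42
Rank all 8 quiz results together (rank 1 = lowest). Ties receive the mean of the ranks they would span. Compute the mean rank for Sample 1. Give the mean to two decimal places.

2.75

Sorted (ascending): 24, 24, 30, 33, 34, 36, 42, 46
The 2 values of 24 occupy positions 1–2 → average rank (1+2)/2 = 1.5.
Sample 1 values → pooled ranks: 30→3, 34→5, 24→1.5, 24→1.5
Mean rank = (3 + 5 + 1.5 + 1.5) / 4 = 2.75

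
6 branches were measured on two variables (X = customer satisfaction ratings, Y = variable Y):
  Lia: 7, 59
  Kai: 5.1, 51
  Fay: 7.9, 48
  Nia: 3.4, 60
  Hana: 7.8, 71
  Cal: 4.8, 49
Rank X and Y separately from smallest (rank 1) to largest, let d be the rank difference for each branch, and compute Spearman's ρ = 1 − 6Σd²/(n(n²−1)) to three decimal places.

Ranks of variable 1: 4, 3, 6, 1, 5, 2
Ranks of variable 2: 4, 3, 1, 5, 6, 2
d = r₁ − r₂: 0, 0, 5, -4, -1, 0
d²: 0, 0, 25, 16, 1, 0; Σd² = 42
ρ = 1 − 6·42/(6·35) = 1 − 252/210 = -0.200

-0.200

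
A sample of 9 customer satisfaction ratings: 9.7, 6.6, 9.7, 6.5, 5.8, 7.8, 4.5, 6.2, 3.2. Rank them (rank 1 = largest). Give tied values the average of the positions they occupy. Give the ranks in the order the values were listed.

1.5, 4, 1.5, 5, 7, 3, 8, 6, 9

Sorted (descending): 9.7, 9.7, 7.8, 6.6, 6.5, 6.2, 5.8, 4.5, 3.2
The 2 values of 9.7 occupy positions 1–2 → average rank (1+2)/2 = 1.5.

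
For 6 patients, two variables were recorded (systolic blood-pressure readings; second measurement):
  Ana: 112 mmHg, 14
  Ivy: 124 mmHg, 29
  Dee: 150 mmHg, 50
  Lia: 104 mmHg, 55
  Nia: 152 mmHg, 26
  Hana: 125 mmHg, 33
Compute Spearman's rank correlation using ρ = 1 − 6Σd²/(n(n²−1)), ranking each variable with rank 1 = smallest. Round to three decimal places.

Ranks of variable 1: 2, 3, 5, 1, 6, 4
Ranks of variable 2: 1, 3, 5, 6, 2, 4
d = r₁ − r₂: 1, 0, 0, -5, 4, 0
d²: 1, 0, 0, 25, 16, 0; Σd² = 42
ρ = 1 − 6·42/(6·35) = 1 − 252/210 = -0.200

-0.200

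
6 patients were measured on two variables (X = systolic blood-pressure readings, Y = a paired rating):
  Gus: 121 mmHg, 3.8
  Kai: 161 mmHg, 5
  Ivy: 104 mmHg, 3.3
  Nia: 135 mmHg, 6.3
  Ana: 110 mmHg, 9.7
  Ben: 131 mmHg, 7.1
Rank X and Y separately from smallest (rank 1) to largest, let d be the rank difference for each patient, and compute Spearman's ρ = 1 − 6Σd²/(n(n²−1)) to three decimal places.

0.200

Ranks of variable 1: 3, 6, 1, 5, 2, 4
Ranks of variable 2: 2, 3, 1, 4, 6, 5
d = r₁ − r₂: 1, 3, 0, 1, -4, -1
d²: 1, 9, 0, 1, 16, 1; Σd² = 28
ρ = 1 − 6·28/(6·35) = 1 − 168/210 = 0.200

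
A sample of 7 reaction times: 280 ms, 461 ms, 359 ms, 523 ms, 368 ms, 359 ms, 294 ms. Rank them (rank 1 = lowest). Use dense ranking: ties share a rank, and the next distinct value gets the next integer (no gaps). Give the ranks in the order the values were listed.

1, 5, 3, 6, 4, 3, 2

Sorted (ascending): 280, 294, 359, 359, 368, 461, 523
The 2 values of 359 share dense rank 3.
Remaining distinct values take the next consecutive integers.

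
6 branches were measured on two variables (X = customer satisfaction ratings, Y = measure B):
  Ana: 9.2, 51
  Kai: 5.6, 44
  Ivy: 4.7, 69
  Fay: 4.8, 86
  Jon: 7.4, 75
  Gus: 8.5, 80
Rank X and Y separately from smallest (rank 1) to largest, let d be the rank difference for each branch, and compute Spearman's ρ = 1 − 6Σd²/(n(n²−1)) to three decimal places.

Ranks of variable 1: 6, 3, 1, 2, 4, 5
Ranks of variable 2: 2, 1, 3, 6, 4, 5
d = r₁ − r₂: 4, 2, -2, -4, 0, 0
d²: 16, 4, 4, 16, 0, 0; Σd² = 40
ρ = 1 − 6·40/(6·35) = 1 − 240/210 = -0.143

-0.143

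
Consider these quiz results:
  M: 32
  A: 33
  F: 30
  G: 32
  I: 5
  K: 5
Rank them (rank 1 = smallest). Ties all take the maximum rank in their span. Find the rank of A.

Sorted (ascending): 5, 5, 30, 32, 32, 33
The 2 values of 5 occupy positions 1–2 → each gets rank 2.
The 2 values of 32 occupy positions 4–5 → each gets rank 5.
A has value 33 → rank 6.

6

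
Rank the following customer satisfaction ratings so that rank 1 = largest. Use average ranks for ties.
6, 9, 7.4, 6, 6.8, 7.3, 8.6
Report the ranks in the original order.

6.5, 1, 3, 6.5, 5, 4, 2

Sorted (descending): 9, 8.6, 7.4, 7.3, 6.8, 6, 6
The 2 values of 6 occupy positions 6–7 → average rank (6+7)/2 = 6.5.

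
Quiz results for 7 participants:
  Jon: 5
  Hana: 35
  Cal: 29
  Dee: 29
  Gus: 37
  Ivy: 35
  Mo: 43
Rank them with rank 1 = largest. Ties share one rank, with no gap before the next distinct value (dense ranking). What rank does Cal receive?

4

Sorted (descending): 43, 37, 35, 35, 29, 29, 5
The 2 values of 35 share dense rank 3.
The 2 values of 29 share dense rank 4.
Remaining distinct values take the next consecutive integers.
Cal has value 29 → rank 4.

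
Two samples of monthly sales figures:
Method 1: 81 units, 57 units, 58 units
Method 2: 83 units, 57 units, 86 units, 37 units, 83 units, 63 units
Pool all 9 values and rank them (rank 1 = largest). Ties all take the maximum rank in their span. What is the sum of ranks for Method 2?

Sorted (descending): 86, 83, 83, 81, 63, 58, 57, 57, 37
The 2 values of 83 occupy positions 2–3 → each gets rank 3.
The 2 values of 57 occupy positions 7–8 → each gets rank 8.
Method 2 values → pooled ranks: 83→3, 57→8, 86→1, 37→9, 83→3, 63→5
Rank sum = 3 + 8 + 1 + 9 + 3 + 5 = 29

29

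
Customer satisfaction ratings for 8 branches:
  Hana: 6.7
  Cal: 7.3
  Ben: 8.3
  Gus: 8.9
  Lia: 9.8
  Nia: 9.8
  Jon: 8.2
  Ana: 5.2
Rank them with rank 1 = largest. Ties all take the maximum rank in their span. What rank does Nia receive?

2

Sorted (descending): 9.8, 9.8, 8.9, 8.3, 8.2, 7.3, 6.7, 5.2
The 2 values of 9.8 occupy positions 1–2 → each gets rank 2.
Nia has value 9.8 → rank 2.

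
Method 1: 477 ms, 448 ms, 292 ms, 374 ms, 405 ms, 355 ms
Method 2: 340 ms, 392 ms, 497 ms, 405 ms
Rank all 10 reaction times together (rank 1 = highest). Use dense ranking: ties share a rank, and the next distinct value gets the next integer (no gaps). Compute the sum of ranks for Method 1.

31

Sorted (descending): 497, 477, 448, 405, 405, 392, 374, 355, 340, 292
The 2 values of 405 share dense rank 4.
Remaining distinct values take the next consecutive integers.
Method 1 values → pooled ranks: 477→2, 448→3, 292→9, 374→6, 405→4, 355→7
Rank sum = 2 + 3 + 9 + 6 + 4 + 7 = 31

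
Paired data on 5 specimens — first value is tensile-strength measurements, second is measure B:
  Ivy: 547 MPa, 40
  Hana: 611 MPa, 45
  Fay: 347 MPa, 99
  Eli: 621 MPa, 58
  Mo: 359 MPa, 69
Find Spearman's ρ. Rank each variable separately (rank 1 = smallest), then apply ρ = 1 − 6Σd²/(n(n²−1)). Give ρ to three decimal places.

Ranks of variable 1: 3, 4, 1, 5, 2
Ranks of variable 2: 1, 2, 5, 3, 4
d = r₁ − r₂: 2, 2, -4, 2, -2
d²: 4, 4, 16, 4, 4; Σd² = 32
ρ = 1 − 6·32/(5·24) = 1 − 192/120 = -0.600

-0.600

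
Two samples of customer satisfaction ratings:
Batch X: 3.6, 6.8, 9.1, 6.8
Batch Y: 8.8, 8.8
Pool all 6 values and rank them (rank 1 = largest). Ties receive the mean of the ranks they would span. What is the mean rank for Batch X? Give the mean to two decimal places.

4.00

Sorted (descending): 9.1, 8.8, 8.8, 6.8, 6.8, 3.6
The 2 values of 8.8 occupy positions 2–3 → average rank (2+3)/2 = 2.5.
The 2 values of 6.8 occupy positions 4–5 → average rank (4+5)/2 = 4.5.
Batch X values → pooled ranks: 3.6→6, 6.8→4.5, 9.1→1, 6.8→4.5
Mean rank = (6 + 4.5 + 1 + 4.5) / 4 = 4.00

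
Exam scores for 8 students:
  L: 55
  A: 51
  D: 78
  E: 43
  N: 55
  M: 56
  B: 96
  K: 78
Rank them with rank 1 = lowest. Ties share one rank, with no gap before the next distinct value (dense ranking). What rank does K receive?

Sorted (ascending): 43, 51, 55, 55, 56, 78, 78, 96
The 2 values of 55 share dense rank 3.
The 2 values of 78 share dense rank 5.
Remaining distinct values take the next consecutive integers.
K has value 78 → rank 5.

5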